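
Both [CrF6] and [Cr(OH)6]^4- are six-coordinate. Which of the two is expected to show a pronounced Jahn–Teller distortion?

[CrF6]: Summing ligand charges against the 0 overall charge gives an oxidation state of +6 for chromium. Cr sits in group 6, so the d-electron count is 6 − 6 = 0. The d⁰ configuration leaves the e_g set evenly filled (or empty) — no strong Jahn–Teller driving force.
[Cr(OH)6]^4-: Each hydroxide is −1; balancing the −4 overall charge requires Cr(II). Cr sits in group 6, so the d-electron count is 6 − 2 = 4. Hydroxide is a weak-field ligand for a first-row metal, so the complex is high-spin. The t₂g³e_g¹ (high-spin) configuration has an unevenly filled e_g set; the Jahn–Teller theorem predicts a tetragonal distortion (typically axial elongation) to lift the degeneracy.

[Cr(OH)6]^4-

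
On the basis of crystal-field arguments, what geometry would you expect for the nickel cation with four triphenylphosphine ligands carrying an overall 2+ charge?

square planar

Ligand charges: triphenylphosphine is neutral. With an overall charge of +2 the nickel centre must be in the +2 oxidation state.
Group 10 minus oxidation state 2 gives a d⁸ configuration.
Coordination number: 4.
Triphenylphosphine is a strong-field ligand (high in the spectrochemical series).
A 3d d⁸ ion with strong-field ligands gains enough CFSE to favour square planar over tetrahedral.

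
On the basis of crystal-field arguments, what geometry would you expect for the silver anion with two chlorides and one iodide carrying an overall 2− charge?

trigonal planar

Summing ligand charges against the −2 overall charge gives an oxidation state of +1 for silver.
Ag sits in group 11, so the d-electron count is 11 − 1 = 10.
Coordination number: 3.
Three ligands around a d¹⁰ centre minimise repulsion in a trigonal-planar arrangement.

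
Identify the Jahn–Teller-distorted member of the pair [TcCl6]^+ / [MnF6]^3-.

[TcCl6]^+: Summing ligand charges against the +1 overall charge gives an oxidation state of +7 for technetium. Group 7 minus oxidation state 7 gives a d⁰ configuration. The d⁰ configuration leaves the e_g set evenly filled (or empty) — no strong Jahn–Teller driving force.
[MnF6]^3-: Summing ligand charges against the −3 overall charge gives an oxidation state of +3 for manganese. Mn sits in group 7, so the d-electron count is 7 − 3 = 4. Fluoride is a weak-field ligand for a first-row metal, so the complex is high-spin. The t₂g³e_g¹ (high-spin) configuration has an unevenly filled e_g set; the Jahn–Teller theorem predicts a tetragonal distortion (typically axial elongation) to lift the degeneracy.

[MnF6]^3-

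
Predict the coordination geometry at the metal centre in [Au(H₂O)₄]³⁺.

Water is neutral; balancing the +3 overall charge requires Au(III).
Group 11 minus oxidation state 3 gives a d⁸ configuration.
Coordination number: 4.
A 5d d⁸ ion has a large crystal-field splitting; square planar leaves the high-energy d_{x²−y²} orbital empty and maximises CFSE.

square planar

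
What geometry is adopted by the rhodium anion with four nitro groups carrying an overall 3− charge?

square planar

Summing ligand charges against the −3 overall charge gives an oxidation state of +1 for rhodium.
Rh sits in group 9, so the d-electron count is 9 − 1 = 8.
Coordination number: 4.
A 4d d⁸ ion has a large crystal-field splitting; square planar leaves the high-energy d_{x²−y²} orbital empty and maximises CFSE.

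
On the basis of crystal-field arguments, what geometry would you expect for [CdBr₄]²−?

Ligand charges: each bromide is −1. With an overall charge of −2 the cadmium centre must be in the +2 oxidation state.
Cadmium is a group-12 element; Cd(II) is therefore d¹⁰.
Coordination number: 4.
A d¹⁰ ion has no crystal-field stabilisation preference between square planar and tetrahedral, so four ligands adopt the sterically favoured tetrahedral geometry.

tetrahedral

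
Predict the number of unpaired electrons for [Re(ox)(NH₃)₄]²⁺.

Each oxalate is −2; ammonia is neutral; balancing the +2 overall charge requires Re(IV).
Re sits in group 7, so the d-electron count is 7 − 4 = 3.
Counting donor atoms: 1×oxalate (bidentate) → 2 donors; 4×ammonia (monodentate) → 4 donors. Coordination number = 6.
In an octahedral field the d³ configuration is t₂g³e_g⁰ (only one arrangement possible), giving 3 unpaired electrons.

3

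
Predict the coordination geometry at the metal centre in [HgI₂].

linear

Ligand charges: each iodide is −1. With an overall charge of 0 the mercury centre must be in the +2 oxidation state.
Group 12 minus oxidation state 2 gives a d¹⁰ configuration.
Coordination number: 2.
A d¹⁰ ion with only two ligands adopts a linear arrangement (sp hybridisation; no CFSE preference).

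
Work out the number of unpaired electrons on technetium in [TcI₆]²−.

Each iodide is −1; balancing the −2 overall charge requires Tc(IV).
Technetium is a group-7 element; Tc(IV) is therefore d³.
In an octahedral field the d³ configuration is t₂g³e_g⁰ (only one arrangement possible), giving 3 unpaired electrons.

3 unpaired electrons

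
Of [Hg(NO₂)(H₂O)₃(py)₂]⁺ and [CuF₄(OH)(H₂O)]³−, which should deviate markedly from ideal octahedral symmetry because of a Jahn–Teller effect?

[Hg(NO₂)(H₂O)₃(py)₂]⁺: Summing ligand charges against the +1 overall charge gives an oxidation state of +2 for mercury. Group 12 minus oxidation state 2 gives a d¹⁰ configuration. The d¹⁰ configuration leaves the e_g set evenly filled (or empty) — no strong Jahn–Teller driving force.
[CuF₄(OH)(H₂O)]³−: Ligand charges: each fluoride is −1; each hydroxide is −1; water is neutral. With an overall charge of −3 the copper centre must be in the +2 oxidation state. Group 11 minus oxidation state 2 gives a d⁹ configuration. The t₂g⁶e_g³ configuration has an unevenly filled e_g set; the Jahn–Teller theorem predicts a tetragonal distortion (typically axial elongation) to lift the degeneracy.

[CuF₄(OH)(H₂O)]³−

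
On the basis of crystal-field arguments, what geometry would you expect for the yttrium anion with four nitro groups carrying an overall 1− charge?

Ligand charges: each nitro (N-bound nitrite) is −1. With an overall charge of −1 the yttrium centre must be in the +3 oxidation state.
Group 3 minus oxidation state 3 gives a d⁰ configuration.
Coordination number: 4.
A d⁰ ion has no crystal-field stabilisation preference between square planar and tetrahedral, so four ligands adopt the sterically favoured tetrahedral geometry.

tetrahedral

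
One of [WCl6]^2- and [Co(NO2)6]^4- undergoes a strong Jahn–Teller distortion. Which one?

[WCl6]^2-: Summing ligand charges against the −2 overall charge gives an oxidation state of +4 for tungsten. Group 6 minus oxidation state 4 gives a d² configuration. The d² configuration leaves the e_g set evenly filled (or empty) — no strong Jahn–Teller driving force.
[Co(NO2)6]^4-: Ligand charges: each nitro (N-bound nitrite) is −1. With an overall charge of −4 the cobalt centre must be in the +2 oxidation state. Co sits in group 9, so the d-electron count is 9 − 2 = 7. Nitro (N-bound nitrite) is a strong-field ligand (high in the spectrochemical series) for a first-row metal, so the complex is low-spin. The t₂g⁶e_g¹ (low-spin) configuration has an unevenly filled e_g set; the Jahn–Teller theorem predicts a tetragonal distortion (typically axial elongation) to lift the degeneracy.

[Co(NO2)6]^4-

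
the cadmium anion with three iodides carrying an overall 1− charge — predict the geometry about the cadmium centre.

Summing ligand charges against the −1 overall charge gives an oxidation state of +2 for cadmium.
Cd sits in group 12, so the d-electron count is 12 − 2 = 10.
Coordination number: 3.
Three ligands around a d¹⁰ centre minimise repulsion in a trigonal-planar arrangement.

trigonal planar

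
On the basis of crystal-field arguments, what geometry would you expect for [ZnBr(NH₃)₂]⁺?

Summing ligand charges against the +1 overall charge gives an oxidation state of +2 for zinc.
Group 12 minus oxidation state 2 gives a d¹⁰ configuration.
Coordination number: 3.
Three ligands around a d¹⁰ centre minimise repulsion in a trigonal-planar arrangement.

trigonal planar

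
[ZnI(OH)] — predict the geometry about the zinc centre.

Summing ligand charges against the 0 overall charge gives an oxidation state of +2 for zinc.
Group 12 minus oxidation state 2 gives a d¹⁰ configuration.
With 2 monodentate ligands the coordination number is 2.
A d¹⁰ ion with only two ligands adopts a linear arrangement (sp hybridisation; no CFSE preference).

linear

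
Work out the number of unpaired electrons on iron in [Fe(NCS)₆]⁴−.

4

Each isothiocyanate is −1; balancing the −4 overall charge requires Fe(II).
Iron is a group-8 element; Fe(II) is therefore d⁶.
The spin state decides the count: Isothiocyanate is a weak-field ligand for a first-row metal, so the complex is high-spin.
An octahedral high-spin d⁶ ion is t₂g⁴e_g², giving 4 unpaired electrons.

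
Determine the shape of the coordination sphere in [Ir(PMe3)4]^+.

square planar

Summing ligand charges against the +1 overall charge gives an oxidation state of +1 for iridium.
Iridium is a group-9 element; Ir(I) is therefore d⁸.
Coordination number: 4.
A 5d d⁸ ion has a large crystal-field splitting; square planar leaves the high-energy d_{x²−y²} orbital empty and maximises CFSE.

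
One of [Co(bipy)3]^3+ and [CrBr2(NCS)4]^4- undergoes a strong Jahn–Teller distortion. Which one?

[CrBr2(NCS)4]^4-

[Co(bipy)3]^3+: 2,2′-bipyridine is neutral; balancing the +3 overall charge requires Co(III). Cobalt is a group-9 element; Co(III) is therefore d⁶. Co(III) has an exceptionally large octahedral splitting and is low-spin with essentially every ligand except fluoride. The d⁶ configuration leaves the e_g set evenly filled (or empty) — no strong Jahn–Teller driving force.
[CrBr2(NCS)4]^4-: Ligand charges: each bromide is −1; each isothiocyanate is −1. With an overall charge of −4 the chromium centre must be in the +2 oxidation state. Cr sits in group 6, so the d-electron count is 6 − 2 = 4. Bromide and isothiocyanate are weak-field ligands for a first-row metal, so the complex is high-spin. The t₂g³e_g¹ (high-spin) configuration has an unevenly filled e_g set; the Jahn–Teller theorem predicts a tetragonal distortion (typically axial elongation) to lift the degeneracy.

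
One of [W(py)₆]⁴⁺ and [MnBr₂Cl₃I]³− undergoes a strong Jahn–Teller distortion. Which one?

[W(py)₆]⁴⁺: Ligand charges: pyridine is neutral. With an overall charge of +4 the tungsten centre must be in the +4 oxidation state. Group 6 minus oxidation state 4 gives a d² configuration. The d² configuration leaves the e_g set evenly filled (or empty) — no strong Jahn–Teller driving force.
[MnBr₂Cl₃I]³−: Ligand charges: each bromide is −1; each chloride is −1; each iodide is −1. With an overall charge of −3 the manganese centre must be in the +3 oxidation state. Group 7 minus oxidation state 3 gives a d⁴ configuration. Bromide, chloride, and iodide are weak-field ligands for a first-row metal, so the complex is high-spin. The t₂g³e_g¹ (high-spin) configuration has an unevenly filled e_g set; the Jahn–Teller theorem predicts a tetragonal distortion (typically axial elongation) to lift the degeneracy.

[MnBr₂Cl₃I]³−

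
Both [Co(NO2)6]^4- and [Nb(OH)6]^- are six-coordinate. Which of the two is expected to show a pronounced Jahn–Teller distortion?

[Co(NO2)6]^4-: Summing ligand charges against the −4 overall charge gives an oxidation state of +2 for cobalt. Co sits in group 9, so the d-electron count is 9 − 2 = 7. Nitro (N-bound nitrite) is a strong-field ligand (high in the spectrochemical series) for a first-row metal, so the complex is low-spin. The t₂g⁶e_g¹ (low-spin) configuration has an unevenly filled e_g set; the Jahn–Teller theorem predicts a tetragonal distortion (typically axial elongation) to lift the degeneracy.
[Nb(OH)6]^-: Summing ligand charges against the −1 overall charge gives an oxidation state of +5 for niobium. Group 5 minus oxidation state 5 gives a d⁰ configuration. The d⁰ configuration leaves the e_g set evenly filled (or empty) — no strong Jahn–Teller driving force.

[Co(NO2)6]^4-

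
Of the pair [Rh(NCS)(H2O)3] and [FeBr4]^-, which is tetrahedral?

For [Rh(NCS)(H2O)3]: Summing ligand charges against the 0 overall charge gives an oxidation state of +1 for rhodium. Rh sits in group 9, so the d-electron count is 9 − 1 = 8. A 4d d⁸ ion has a large crystal-field splitting; square planar leaves the high-energy d_{x²−y²} orbital empty and maximises CFSE. → square planar.
For [FeBr4]^-: Ligand charges: each bromide is −1. With an overall charge of −1 the iron centre must be in the +3 oxidation state. Fe sits in group 8, so the d-electron count is 8 − 3 = 5. A high-spin d⁵ ion has zero CFSE in either geometry, so four ligands adopt the sterically favoured tetrahedral geometry. → tetrahedral.

[FeBr4]^-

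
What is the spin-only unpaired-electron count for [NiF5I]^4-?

2 unpaired electrons

Summing ligand charges against the −4 overall charge gives an oxidation state of +2 for nickel.
Group 10 minus oxidation state 2 gives a d⁸ configuration.
In an octahedral field the d⁸ configuration is t₂g⁶e_g² (only one arrangement possible), giving 2 unpaired electrons.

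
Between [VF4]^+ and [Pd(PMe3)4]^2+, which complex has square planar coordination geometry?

[Pd(PMe3)4]^2+

For [VF4]^+: Each fluoride is −1; balancing the +1 overall charge requires V(V). V sits in group 5, so the d-electron count is 5 − 5 = 0. A d⁰ ion has no crystal-field stabilisation preference between square planar and tetrahedral, so four ligands adopt the sterically favoured tetrahedral geometry. → tetrahedral.
For [Pd(PMe3)4]^2+: Summing ligand charges against the +2 overall charge gives an oxidation state of +2 for palladium. Pd sits in group 10, so the d-electron count is 10 − 2 = 8. A 4d d⁸ ion has a large crystal-field splitting; square planar leaves the high-energy d_{x²−y²} orbital empty and maximises CFSE. → square planar.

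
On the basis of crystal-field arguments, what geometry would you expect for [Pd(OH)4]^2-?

Each hydroxide is −1; balancing the −2 overall charge requires Pd(II).
Palladium is a group-10 element; Pd(II) is therefore d⁸.
With 4 monodentate ligands the coordination number is 4.
A 4d d⁸ ion has a large crystal-field splitting; square planar leaves the high-energy d_{x²−y²} orbital empty and maximises CFSE.

square planar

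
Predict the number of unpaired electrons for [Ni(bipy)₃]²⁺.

Ligand charges: 2,2′-bipyridine is neutral. With an overall charge of +2 the nickel centre must be in the +2 oxidation state.
Group 10 minus oxidation state 2 gives a d⁸ configuration.
Counting donor atoms: 3×2,2′-bipyridine (bidentate) → 6 donors. Coordination number = 6.
In an octahedral field the d⁸ configuration is t₂g⁶e_g² (only one arrangement possible), giving 2 unpaired electrons.

2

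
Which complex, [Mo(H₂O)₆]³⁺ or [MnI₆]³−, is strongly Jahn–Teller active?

[Mo(H₂O)₆]³⁺: Water is neutral; balancing the +3 overall charge requires Mo(III). Group 6 minus oxidation state 3 gives a d³ configuration. The d³ configuration leaves the e_g set evenly filled (or empty) — no strong Jahn–Teller driving force.
[MnI₆]³−: Ligand charges: each iodide is −1. With an overall charge of −3 the manganese centre must be in the +3 oxidation state. Manganese is a group-7 element; Mn(III) is therefore d⁴. Iodide is a weak-field ligand for a first-row metal, so the complex is high-spin. The t₂g³e_g¹ (high-spin) configuration has an unevenly filled e_g set; the Jahn–Teller theorem predicts a tetragonal distortion (typically axial elongation) to lift the degeneracy.

[MnI₆]³−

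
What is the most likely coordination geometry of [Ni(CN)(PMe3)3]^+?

Summing ligand charges against the +1 overall charge gives an oxidation state of +2 for nickel.
Nickel is a group-10 element; Ni(II) is therefore d⁸.
Coordination number: 4.
Cyanide and trimethylphosphine are strong-field ligands (high in the spectrochemical series).
A 3d d⁸ ion with strong-field ligands gains enough CFSE to favour square planar over tetrahedral.

square planar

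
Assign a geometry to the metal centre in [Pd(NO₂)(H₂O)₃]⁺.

Summing ligand charges against the +1 overall charge gives an oxidation state of +2 for palladium.
Palladium is a group-10 element; Pd(II) is therefore d⁸.
With 4 monodentate ligands the coordination number is 4.
A 4d d⁸ ion has a large crystal-field splitting; square planar leaves the high-energy d_{x²−y²} orbital empty and maximises CFSE.

square planar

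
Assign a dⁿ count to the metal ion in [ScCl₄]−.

d0

Ligand charges: each chloride is −1. With an overall charge of −1 the scandium centre must be in the +3 oxidation state.
Group 3 minus oxidation state 3 gives a d⁰ configuration.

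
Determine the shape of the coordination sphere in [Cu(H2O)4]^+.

tetrahedral

Summing ligand charges against the +1 overall charge gives an oxidation state of +1 for copper.
Group 11 minus oxidation state 1 gives a d¹⁰ configuration.
With 4 monodentate ligands the coordination number is 4.
A d¹⁰ ion has no crystal-field stabilisation preference between square planar and tetrahedral, so four ligands adopt the sterically favoured tetrahedral geometry.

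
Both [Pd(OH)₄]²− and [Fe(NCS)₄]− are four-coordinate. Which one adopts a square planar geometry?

[Pd(OH)₄]²−

For [Pd(OH)₄]²−: Ligand charges: each hydroxide is −1. With an overall charge of −2 the palladium centre must be in the +2 oxidation state. Palladium is a group-10 element; Pd(II) is therefore d⁸. A 4d d⁸ ion has a large crystal-field splitting; square planar leaves the high-energy d_{x²−y²} orbital empty and maximises CFSE. → square planar.
For [Fe(NCS)₄]−: Summing ligand charges against the −1 overall charge gives an oxidation state of +3 for iron. Fe sits in group 8, so the d-electron count is 8 − 3 = 5. A high-spin d⁵ ion has zero CFSE in either geometry, so four ligands adopt the sterically favoured tetrahedral geometry. → tetrahedral.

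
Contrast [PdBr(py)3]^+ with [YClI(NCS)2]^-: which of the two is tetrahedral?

For [PdBr(py)3]^+: Ligand charges: each bromide is −1; pyridine is neutral. With an overall charge of +1 the palladium centre must be in the +2 oxidation state. Palladium is a group-10 element; Pd(II) is therefore d⁸. A 4d d⁸ ion has a large crystal-field splitting; square planar leaves the high-energy d_{x²−y²} orbital empty and maximises CFSE. → square planar.
For [YClI(NCS)2]^-: Each chloride is −1; each iodide is −1; each isothiocyanate is −1; balancing the −1 overall charge requires Y(III). Group 3 minus oxidation state 3 gives a d⁰ configuration. A d⁰ ion has no crystal-field stabilisation preference between square planar and tetrahedral, so four ligands adopt the sterically favoured tetrahedral geometry. → tetrahedral.

[YClI(NCS)2]^-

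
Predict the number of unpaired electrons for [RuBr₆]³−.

1 unpaired electron

Each bromide is −1; balancing the −3 overall charge requires Ru(III).
Group 8 minus oxidation state 3 gives a d⁵ configuration.
The spin state decides the count: a 4d ion has a large Δₒ and is invariably low-spin.
An octahedral low-spin d⁵ ion is t₂g⁵e_g⁰, giving 1 unpaired electron.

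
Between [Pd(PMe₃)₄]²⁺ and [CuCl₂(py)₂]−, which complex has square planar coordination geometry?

For [Pd(PMe₃)₄]²⁺: Summing ligand charges against the +2 overall charge gives an oxidation state of +2 for palladium. Group 10 minus oxidation state 2 gives a d⁸ configuration. A 4d d⁸ ion has a large crystal-field splitting; square planar leaves the high-energy d_{x²−y²} orbital empty and maximises CFSE. → square planar.
For [CuCl₂(py)₂]−: Each chloride is −1; pyridine is neutral; balancing the −1 overall charge requires Cu(I). Group 11 minus oxidation state 1 gives a d¹⁰ configuration. A d¹⁰ ion has no crystal-field stabilisation preference between square planar and tetrahedral, so four ligands adopt the sterically favoured tetrahedral geometry. → tetrahedral.

[Pd(PMe₃)₄]²⁺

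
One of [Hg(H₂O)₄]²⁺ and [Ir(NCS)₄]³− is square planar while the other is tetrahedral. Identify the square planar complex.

[Ir(NCS)₄]³−

For [Hg(H₂O)₄]²⁺: Summing ligand charges against the +2 overall charge gives an oxidation state of +2 for mercury. Hg sits in group 12, so the d-electron count is 12 − 2 = 10. A d¹⁰ ion has no crystal-field stabilisation preference between square planar and tetrahedral, so four ligands adopt the sterically favoured tetrahedral geometry. → tetrahedral.
For [Ir(NCS)₄]³−: Ligand charges: each isothiocyanate is −1. With an overall charge of −3 the iridium centre must be in the +1 oxidation state. Iridium is a group-9 element; Ir(I) is therefore d⁸. A 5d d⁸ ion has a large crystal-field splitting; square planar leaves the high-energy d_{x²−y²} orbital empty and maximises CFSE. → square planar.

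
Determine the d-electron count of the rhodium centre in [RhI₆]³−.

d6

Each iodide is −1; balancing the −3 overall charge requires Rh(III).
Rh sits in group 9, so the d-electron count is 9 − 3 = 6.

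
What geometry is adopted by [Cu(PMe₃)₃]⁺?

trigonal planar

Summing ligand charges against the +1 overall charge gives an oxidation state of +1 for copper.
Cu sits in group 11, so the d-electron count is 11 − 1 = 10.
With 3 monodentate ligands the coordination number is 3.
Three ligands around a d¹⁰ centre minimise repulsion in a trigonal-planar arrangement.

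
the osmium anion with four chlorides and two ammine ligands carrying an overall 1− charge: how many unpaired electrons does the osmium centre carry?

1

Summing ligand charges against the −1 overall charge gives an oxidation state of +3 for osmium.
Os sits in group 8, so the d-electron count is 8 − 3 = 5.
The spin state decides the count: a 5d ion has a large Δₒ and is invariably low-spin.
An octahedral low-spin d⁵ ion is t₂g⁵e_g⁰, giving 1 unpaired electron.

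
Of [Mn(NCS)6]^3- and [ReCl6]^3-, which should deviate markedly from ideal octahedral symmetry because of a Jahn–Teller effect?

[Mn(NCS)6]^3-

[Mn(NCS)6]^3-: Ligand charges: each isothiocyanate is −1. With an overall charge of −3 the manganese centre must be in the +3 oxidation state. Mn sits in group 7, so the d-electron count is 7 − 3 = 4. Isothiocyanate is a weak-field ligand for a first-row metal, so the complex is high-spin. The t₂g³e_g¹ (high-spin) configuration has an unevenly filled e_g set; the Jahn–Teller theorem predicts a tetragonal distortion (typically axial elongation) to lift the degeneracy.
[ReCl6]^3-: Ligand charges: each chloride is −1. With an overall charge of −3 the rhenium centre must be in the +3 oxidation state. Re sits in group 7, so the d-electron count is 7 − 3 = 4. A 5d ion has a large Δₒ and is invariably low-spin. The d⁴ configuration leaves the e_g set evenly filled (or empty) — no strong Jahn–Teller driving force.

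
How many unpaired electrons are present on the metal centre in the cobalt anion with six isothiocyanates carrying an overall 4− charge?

Summing ligand charges against the −4 overall charge gives an oxidation state of +2 for cobalt.
Co sits in group 9, so the d-electron count is 9 − 2 = 7.
The spin state decides the count: Isothiocyanate is a weak-field ligand for a first-row metal, so the complex is high-spin.
An octahedral high-spin d⁷ ion is t₂g⁵e_g², giving 3 unpaired electrons.

3 unpaired electrons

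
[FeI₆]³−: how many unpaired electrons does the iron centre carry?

Each iodide is −1; balancing the −3 overall charge requires Fe(III).
Iron is a group-8 element; Fe(III) is therefore d⁵.
The spin state decides the count: Iodide is a weak-field ligand for a first-row metal, so the complex is high-spin.
An octahedral high-spin d⁵ ion is t₂g³e_g², giving 5 unpaired electrons.

5 unpaired electrons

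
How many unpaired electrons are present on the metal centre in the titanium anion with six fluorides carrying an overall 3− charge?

Ligand charges: each fluoride is −1. With an overall charge of −3 the titanium centre must be in the +3 oxidation state.
Titanium is a group-4 element; Ti(III) is therefore d¹.
In an octahedral field the d¹ configuration is t₂g¹e_g⁰ (only one arrangement possible), giving 1 unpaired electron.

1 unpaired electron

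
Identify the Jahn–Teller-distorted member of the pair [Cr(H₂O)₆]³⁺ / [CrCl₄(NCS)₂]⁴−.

[Cr(H₂O)₆]³⁺: Ligand charges: water is neutral. With an overall charge of +3 the chromium centre must be in the +3 oxidation state. Chromium is a group-6 element; Cr(III) is therefore d³. The d³ configuration leaves the e_g set evenly filled (or empty) — no strong Jahn–Teller driving force.
[CrCl₄(NCS)₂]⁴−: Ligand charges: each chloride is −1; each isothiocyanate is −1. With an overall charge of −4 the chromium centre must be in the +2 oxidation state. Group 6 minus oxidation state 2 gives a d⁴ configuration. Chloride and isothiocyanate are weak-field ligands for a first-row metal, so the complex is high-spin. The t₂g³e_g¹ (high-spin) configuration has an unevenly filled e_g set; the Jahn–Teller theorem predicts a tetragonal distortion (typically axial elongation) to lift the degeneracy.

[CrCl₄(NCS)₂]⁴−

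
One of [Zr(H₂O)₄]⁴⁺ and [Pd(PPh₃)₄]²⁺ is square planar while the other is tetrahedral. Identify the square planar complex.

[Pd(PPh₃)₄]²⁺

For [Zr(H₂O)₄]⁴⁺: Summing ligand charges against the +4 overall charge gives an oxidation state of +4 for zirconium. Zirconium is a group-4 element; Zr(IV) is therefore d⁰. A d⁰ ion has no crystal-field stabilisation preference between square planar and tetrahedral, so four ligands adopt the sterically favoured tetrahedral geometry. → tetrahedral.
For [Pd(PPh₃)₄]²⁺: Triphenylphosphine is neutral; balancing the +2 overall charge requires Pd(II). Pd sits in group 10, so the d-electron count is 10 − 2 = 8. A 4d d⁸ ion has a large crystal-field splitting; square planar leaves the high-energy d_{x²−y²} orbital empty and maximises CFSE. → square planar.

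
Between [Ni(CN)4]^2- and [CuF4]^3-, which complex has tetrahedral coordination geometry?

[CuF4]^3-

For [Ni(CN)4]^2-: Each cyanide is −1; balancing the −2 overall charge requires Ni(II). Nickel is a group-10 element; Ni(II) is therefore d⁸. Cyanide is a strong-field ligand (high in the spectrochemical series). A 3d d⁸ ion with strong-field ligands gains enough CFSE to favour square planar over tetrahedral. → square planar.
For [CuF4]^3-: Summing ligand charges against the −3 overall charge gives an oxidation state of +1 for copper. Group 11 minus oxidation state 1 gives a d¹⁰ configuration. A d¹⁰ ion has no crystal-field stabilisation preference between square planar and tetrahedral, so four ligands adopt the sterically favoured tetrahedral geometry. → tetrahedral.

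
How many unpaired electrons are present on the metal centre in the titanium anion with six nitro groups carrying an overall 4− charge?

2 unpaired electrons

Summing ligand charges against the −4 overall charge gives an oxidation state of +2 for titanium.
Titanium is a group-4 element; Ti(II) is therefore d².
In an octahedral field the d² configuration is t₂g²e_g⁰ (only one arrangement possible), giving 2 unpaired electrons.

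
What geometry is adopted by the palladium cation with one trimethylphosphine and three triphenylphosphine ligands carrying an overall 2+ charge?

square planar

Trimethylphosphine is neutral; triphenylphosphine is neutral; balancing the +2 overall charge requires Pd(II).
Pd sits in group 10, so the d-electron count is 10 − 2 = 8.
With 4 monodentate ligands the coordination number is 4.
A 4d d⁸ ion has a large crystal-field splitting; square planar leaves the high-energy d_{x²−y²} orbital empty and maximises CFSE.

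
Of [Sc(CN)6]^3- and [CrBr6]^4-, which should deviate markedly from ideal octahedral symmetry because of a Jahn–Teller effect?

[CrBr6]^4-

[Sc(CN)6]^3-: Each cyanide is −1; balancing the −3 overall charge requires Sc(III). Scandium is a group-3 element; Sc(III) is therefore d⁰. The d⁰ configuration leaves the e_g set evenly filled (or empty) — no strong Jahn–Teller driving force.
[CrBr6]^4-: Each bromide is −1; balancing the −4 overall charge requires Cr(II). Chromium is a group-6 element; Cr(II) is therefore d⁴. Bromide is a weak-field ligand for a first-row metal, so the complex is high-spin. The t₂g³e_g¹ (high-spin) configuration has an unevenly filled e_g set; the Jahn–Teller theorem predicts a tetragonal distortion (typically axial elongation) to lift the degeneracy.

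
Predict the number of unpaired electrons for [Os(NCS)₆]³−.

Summing ligand charges against the −3 overall charge gives an oxidation state of +3 for osmium.
Group 8 minus oxidation state 3 gives a d⁵ configuration.
The spin state decides the count: a 5d ion has a large Δₒ and is invariably low-spin.
An octahedral low-spin d⁵ ion is t₂g⁵e_g⁰, giving 1 unpaired electron.

1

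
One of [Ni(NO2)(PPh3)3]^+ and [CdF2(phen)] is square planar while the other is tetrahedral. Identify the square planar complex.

For [Ni(NO2)(PPh3)3]^+: Summing ligand charges against the +1 overall charge gives an oxidation state of +2 for nickel. Group 10 minus oxidation state 2 gives a d⁸ configuration. Nitro (N-bound nitrite) and triphenylphosphine are strong-field ligands (high in the spectrochemical series). A 3d d⁸ ion with strong-field ligands gains enough CFSE to favour square planar over tetrahedral. → square planar.
For [CdF2(phen)]: Each fluoride is −1; 1,10-phenanthroline is neutral; balancing the 0 overall charge requires Cd(II). Group 12 minus oxidation state 2 gives a d¹⁰ configuration. A d¹⁰ ion has no crystal-field stabilisation preference between square planar and tetrahedral, so four ligands adopt the sterically favoured tetrahedral geometry. → tetrahedral.

[Ni(NO2)(PPh3)3]^+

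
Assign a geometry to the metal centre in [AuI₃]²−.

Ligand charges: each iodide is −1. With an overall charge of −2 the gold centre must be in the +1 oxidation state.
Gold is a group-11 element; Au(I) is therefore d¹⁰.
With 3 monodentate ligands the coordination number is 3.
Three ligands around a d¹⁰ centre minimise repulsion in a trigonal-planar arrangement.

trigonal planar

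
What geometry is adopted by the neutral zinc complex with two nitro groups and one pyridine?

trigonal planar

Ligand charges: each nitro (N-bound nitrite) is −1; pyridine is neutral. With an overall charge of 0 the zinc centre must be in the +2 oxidation state.
Zinc is a group-12 element; Zn(II) is therefore d¹⁰.
With 3 monodentate ligands the coordination number is 3.
Three ligands around a d¹⁰ centre minimise repulsion in a trigonal-planar arrangement.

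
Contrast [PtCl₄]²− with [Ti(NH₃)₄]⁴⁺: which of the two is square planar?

For [PtCl₄]²−: Ligand charges: each chloride is −1. With an overall charge of −2 the platinum centre must be in the +2 oxidation state. Group 10 minus oxidation state 2 gives a d⁸ configuration. A 5d d⁸ ion has a large crystal-field splitting; square planar leaves the high-energy d_{x²−y²} orbital empty and maximises CFSE. → square planar.
For [Ti(NH₃)₄]⁴⁺: Ammonia is neutral; balancing the +4 overall charge requires Ti(IV). Ti sits in group 4, so the d-electron count is 4 − 4 = 0. A d⁰ ion has no crystal-field stabilisation preference between square planar and tetrahedral, so four ligands adopt the sterically favoured tetrahedral geometry. → tetrahedral.

[PtCl₄]²−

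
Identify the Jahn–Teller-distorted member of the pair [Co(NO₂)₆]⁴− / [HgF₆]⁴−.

[Co(NO₂)₆]⁴−: Each nitro (N-bound nitrite) is −1; balancing the −4 overall charge requires Co(II). Co sits in group 9, so the d-electron count is 9 − 2 = 7. Nitro (N-bound nitrite) is a strong-field ligand (high in the spectrochemical series) for a first-row metal, so the complex is low-spin. The t₂g⁶e_g¹ (low-spin) configuration has an unevenly filled e_g set; the Jahn–Teller theorem predicts a tetragonal distortion (typically axial elongation) to lift the degeneracy.
[HgF₆]⁴−: Ligand charges: each fluoride is −1. With an overall charge of −4 the mercury centre must be in the +2 oxidation state. Group 12 minus oxidation state 2 gives a d¹⁰ configuration. The d¹⁰ configuration leaves the e_g set evenly filled (or empty) — no strong Jahn–Teller driving force.

[Co(NO₂)₆]⁴−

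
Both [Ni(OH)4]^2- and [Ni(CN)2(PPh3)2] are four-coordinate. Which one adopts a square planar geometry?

[Ni(CN)2(PPh3)2]

For [Ni(OH)4]^2-: Summing ligand charges against the −2 overall charge gives an oxidation state of +2 for nickel. Group 10 minus oxidation state 2 gives a d⁸ configuration. Hydroxide is a weak-field ligand. With weak-field ligands the CFSE gain from square planar is small, so a 3d d⁸ ion takes the sterically preferred tetrahedral geometry. → tetrahedral.
For [Ni(CN)2(PPh3)2]: Summing ligand charges against the 0 overall charge gives an oxidation state of +2 for nickel. Group 10 minus oxidation state 2 gives a d⁸ configuration. Cyanide and triphenylphosphine are strong-field ligands (high in the spectrochemical series). A 3d d⁸ ion with strong-field ligands gains enough CFSE to favour square planar over tetrahedral. → square planar.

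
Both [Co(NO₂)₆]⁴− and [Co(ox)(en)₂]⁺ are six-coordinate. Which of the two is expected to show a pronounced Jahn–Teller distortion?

[Co(NO₂)₆]⁴−

[Co(NO₂)₆]⁴−: Ligand charges: each nitro (N-bound nitrite) is −1. With an overall charge of −4 the cobalt centre must be in the +2 oxidation state. Cobalt is a group-9 element; Co(II) is therefore d⁷. Nitro (N-bound nitrite) is a strong-field ligand (high in the spectrochemical series) for a first-row metal, so the complex is low-spin. The t₂g⁶e_g¹ (low-spin) configuration has an unevenly filled e_g set; the Jahn–Teller theorem predicts a tetragonal distortion (typically axial elongation) to lift the degeneracy.
[Co(ox)(en)₂]⁺: Summing ligand charges against the +1 overall charge gives an oxidation state of +3 for cobalt. Group 9 minus oxidation state 3 gives a d⁶ configuration. Co(III) has an exceptionally large octahedral splitting and is low-spin with essentially every ligand except fluoride. The d⁶ configuration leaves the e_g set evenly filled (or empty) — no strong Jahn–Teller driving force.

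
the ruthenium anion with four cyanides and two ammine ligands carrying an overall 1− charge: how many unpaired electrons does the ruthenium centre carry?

1 unpaired electron

Ligand charges: each cyanide is −1; ammonia is neutral. With an overall charge of −1 the ruthenium centre must be in the +3 oxidation state.
Group 8 minus oxidation state 3 gives a d⁵ configuration.
The spin state decides the count: a 4d ion has a large Δₒ and is invariably low-spin.
An octahedral low-spin d⁵ ion is t₂g⁵e_g⁰, giving 1 unpaired electron.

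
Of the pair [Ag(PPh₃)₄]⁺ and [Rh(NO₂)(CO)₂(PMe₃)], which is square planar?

For [Ag(PPh₃)₄]⁺: Ligand charges: triphenylphosphine is neutral. With an overall charge of +1 the silver centre must be in the +1 oxidation state. Group 11 minus oxidation state 1 gives a d¹⁰ configuration. A d¹⁰ ion has no crystal-field stabilisation preference between square planar and tetrahedral, so four ligands adopt the sterically favoured tetrahedral geometry. → tetrahedral.
For [Rh(NO₂)(CO)₂(PMe₃)]: Ligand charges: each nitro (N-bound nitrite) is −1; carbonyl is neutral; trimethylphosphine is neutral. With an overall charge of 0 the rhodium centre must be in the +1 oxidation state. Rhodium is a group-9 element; Rh(I) is therefore d⁸. A 4d d⁸ ion has a large crystal-field splitting; square planar leaves the high-energy d_{x²−y²} orbital empty and maximises CFSE. → square planar.

[Rh(NO₂)(CO)₂(PMe₃)]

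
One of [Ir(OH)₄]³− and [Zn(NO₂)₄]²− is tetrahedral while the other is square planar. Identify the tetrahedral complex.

For [Ir(OH)₄]³−: Each hydroxide is −1; balancing the −3 overall charge requires Ir(I). Ir sits in group 9, so the d-electron count is 9 − 1 = 8. A 5d d⁸ ion has a large crystal-field splitting; square planar leaves the high-energy d_{x²−y²} orbital empty and maximises CFSE. → square planar.
For [Zn(NO₂)₄]²−: Ligand charges: each nitro (N-bound nitrite) is −1. With an overall charge of −2 the zinc centre must be in the +2 oxidation state. Zinc is a group-12 element; Zn(II) is therefore d¹⁰. A d¹⁰ ion has no crystal-field stabilisation preference between square planar and tetrahedral, so four ligands adopt the sterically favoured tetrahedral geometry. → tetrahedral.

[Zn(NO₂)₄]²−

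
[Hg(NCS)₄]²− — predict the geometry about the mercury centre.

tetrahedral

Summing ligand charges against the −2 overall charge gives an oxidation state of +2 for mercury.
Mercury is a group-12 element; Hg(II) is therefore d¹⁰.
With 4 monodentate ligands the coordination number is 4.
A d¹⁰ ion has no crystal-field stabilisation preference between square planar and tetrahedral, so four ligands adopt the sterically favoured tetrahedral geometry.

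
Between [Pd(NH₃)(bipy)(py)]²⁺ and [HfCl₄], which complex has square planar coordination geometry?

For [Pd(NH₃)(bipy)(py)]²⁺: Ammonia is neutral; 2,2′-bipyridine is neutral; pyridine is neutral; balancing the +2 overall charge requires Pd(II). Group 10 minus oxidation state 2 gives a d⁸ configuration. A 4d d⁸ ion has a large crystal-field splitting; square planar leaves the high-energy d_{x²−y²} orbital empty and maximises CFSE. → square planar.
For [HfCl₄]: Summing ligand charges against the 0 overall charge gives an oxidation state of +4 for hafnium. Hf sits in group 4, so the d-electron count is 4 − 4 = 0. A d⁰ ion has no crystal-field stabilisation preference between square planar and tetrahedral, so four ligands adopt the sterically favoured tetrahedral geometry. → tetrahedral.

[Pd(NH₃)(bipy)(py)]²⁺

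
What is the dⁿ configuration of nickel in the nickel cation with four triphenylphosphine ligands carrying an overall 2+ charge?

Summing ligand charges against the +2 overall charge gives an oxidation state of +2 for nickel.
Ni sits in group 10, so the d-electron count is 10 − 2 = 8.

d⁸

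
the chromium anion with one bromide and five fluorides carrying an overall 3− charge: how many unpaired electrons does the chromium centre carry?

3

Ligand charges: each bromide is −1; each fluoride is −1. With an overall charge of −3 the chromium centre must be in the +3 oxidation state.
Chromium is a group-6 element; Cr(III) is therefore d³.
In an octahedral field the d³ configuration is t₂g³e_g⁰ (only one arrangement possible), giving 3 unpaired electrons.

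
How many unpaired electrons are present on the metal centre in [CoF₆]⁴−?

Each fluoride is −1; balancing the −4 overall charge requires Co(II).
Cobalt is a group-9 element; Co(II) is therefore d⁷.
The spin state decides the count: Fluoride is a weak-field ligand for a first-row metal, so the complex is high-spin.
An octahedral high-spin d⁷ ion is t₂g⁵e_g², giving 3 unpaired electrons.

3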